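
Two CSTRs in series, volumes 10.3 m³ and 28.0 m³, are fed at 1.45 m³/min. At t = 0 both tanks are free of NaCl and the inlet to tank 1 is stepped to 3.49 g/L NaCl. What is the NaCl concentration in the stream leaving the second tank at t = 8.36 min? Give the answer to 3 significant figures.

0.535 g/L

Species balance on tank i: dCᵢ/dt = (Cᵢ₋₁ − Cᵢ)/τᵢ with τᵢ = Vᵢ/Q.
τ₁ = 10.3/1.45 = 7.1034 min; τ₂ = 28.0/1.45 = 19.310 min.
Solving the cascade with C₁(0)=C₂(0)=0 gives C₂(t) = C_in[1 − (τ₁ e^(−t/τ₁) − τ₂ e^(−t/τ₂))/(τ₁ − τ₂)].
At t = 8.36: e^(−t/τ₁) = 0.30823, e^(−t/τ₂) = 0.64861.
C₂ = 3.49·[1 − (7.1034·0.30823 − 19.310·0.64861)/(-12.207)] = 3.49·0.15332 = 0.53510 g/L.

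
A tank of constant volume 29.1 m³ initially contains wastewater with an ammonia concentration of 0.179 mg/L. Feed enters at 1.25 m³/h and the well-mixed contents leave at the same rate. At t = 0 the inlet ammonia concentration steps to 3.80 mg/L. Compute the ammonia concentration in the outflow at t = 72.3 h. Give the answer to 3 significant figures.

3.64 mg/L

Transient balance on the dissolved component: V dC/dt = Q(C_in − C).
Time constant τ = V/Q = 29.1/1.25 = 23.280 h.
Integrating: C(t) = C_in + (C₀ − C_in) e^(−t/τ).
C(72.3) = 3.80 + (0.179 − 3.80)·e^(−72.3/23.280) = 3.80 + (-3.6210)·0.044794 = 3.6378 mg/L.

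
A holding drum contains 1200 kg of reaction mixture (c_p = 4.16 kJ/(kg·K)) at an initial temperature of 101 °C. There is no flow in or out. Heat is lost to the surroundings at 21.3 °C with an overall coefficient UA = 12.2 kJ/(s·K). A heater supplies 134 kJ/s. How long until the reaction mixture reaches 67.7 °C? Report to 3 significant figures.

Unsteady energy balance on the tank contents: M c_p dT/dt = −UA(T − T_amb) + Q̇.
τ = M c_p/UA = 409.18 s; T_ss = T_amb + Q̇/UA = 21.3 + 134/12.2 = 32.284 °C.
T(t) = T_ss + (T₀ − T_ss)e^(−t/τ); set T = 67.7:
t = −τ ln[(T − T_ss)/(T₀ − T_ss)] = −409.18 · ln(0.51540) = 271.21 s.

271 s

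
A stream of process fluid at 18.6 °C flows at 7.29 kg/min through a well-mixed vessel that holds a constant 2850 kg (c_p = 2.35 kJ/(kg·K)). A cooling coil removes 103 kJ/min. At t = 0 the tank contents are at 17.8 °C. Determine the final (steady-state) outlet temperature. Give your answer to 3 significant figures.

12.6 °C

M c_p dT/dt = ṁ c_p (T_in − T) − Q̇.
At steady state dT/dt = 0 ⇒ T_ss = T_in − Q̇/(ṁ c_p) = 18.6 − 103/(7.29·2.35) = 12.588 °C.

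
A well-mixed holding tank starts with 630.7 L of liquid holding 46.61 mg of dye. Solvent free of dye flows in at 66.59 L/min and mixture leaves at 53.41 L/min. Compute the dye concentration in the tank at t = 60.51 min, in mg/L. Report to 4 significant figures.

0.001189 mg/L

Total volume: dV/dt = Q_in − Q_out = 13.1800 L/min, so V(t) = 630.7 + 13.1800 t and V(60.51) = 1428.22 L.
Species balance (pure solvent in): dm/dt = −Q_out · m/V(t).
Separate: dm/m = −Q_out dt/V(t) ⇒ ln(m/m₀) = −(Q_out/(Q_in−Q_out)) ln(V/V₀).
m = m₀ (V₀/V)^(Q_out/(Q_in−Q_out)) = 46.61 × (630.7/1428.22)^(4.05235) = 1.69826 mg.
C = m/V = 1.69826/1428.22 = 0.00118907 mg/L.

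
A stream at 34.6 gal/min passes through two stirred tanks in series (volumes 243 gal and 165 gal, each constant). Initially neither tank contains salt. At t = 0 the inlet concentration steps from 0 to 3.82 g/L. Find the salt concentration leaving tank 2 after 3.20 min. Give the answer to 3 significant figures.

0.405 g/L

Species balance on tank i: dCᵢ/dt = (Cᵢ₋₁ − Cᵢ)/τᵢ with τᵢ = Vᵢ/Q.
τ₁ = 243/34.6 = 7.0231 min; τ₂ = 165/34.6 = 4.7688 min.
Tank 1: C₁ = C_in(1 − e^(−t/τ₁)). Tank 2 (τ₁ ≠ τ₂): C₂ = C_in[1 − (τ₁ e^(−t/τ₁) − τ₂ e^(−t/τ₂))/(τ₁ − τ₂)].
At t = 3.20: e^(−t/τ₁) = 0.63404, e^(−t/τ₂) = 0.51118.
C₂ = 3.82·[1 − (7.0231·0.63404 − 4.7688·0.51118)/(2.2543)] = 3.82·0.10606 = 0.40514 g/L.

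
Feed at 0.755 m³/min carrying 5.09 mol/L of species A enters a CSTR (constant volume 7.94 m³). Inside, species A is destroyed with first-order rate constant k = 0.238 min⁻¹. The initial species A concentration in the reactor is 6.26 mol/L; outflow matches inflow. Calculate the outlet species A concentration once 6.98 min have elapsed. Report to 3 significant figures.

1.92 mol/L

Accumulation = in − out − consumed: V dC/dt = Q C_in − Q C − k V C.
dC/dt = (Q/V) C_in − (Q/V + k) C; effective rate a = Q/V + k = 0.095088 + 0.238 = 0.33309 min⁻¹.
C_ss = Q C_in/(Q + kV) = 1.4531 mol/L; C(t) = C_ss + (C₀ − C_ss) e^(−a t).
C(6.98) = 1.4531 + (4.8069)·e^(−0.33309·6.98) = 1.4531 + (4.8069)·0.097788 = 1.9231 mol/L.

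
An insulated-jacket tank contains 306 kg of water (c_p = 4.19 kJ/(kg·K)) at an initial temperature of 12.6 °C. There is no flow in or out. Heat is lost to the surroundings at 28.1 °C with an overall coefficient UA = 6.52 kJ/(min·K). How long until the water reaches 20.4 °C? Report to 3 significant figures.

M c_p dT/dt = −UA(T − T_amb).
τ = M c_p/UA = 196.65 min; T_ss = T_amb = 28.100 °C.
T(t) = T_ss + (T₀ − T_ss)e^(−t/τ); set T = 20.4:
t = −τ ln[(T − T_ss)/(T₀ − T_ss)] = −196.65 · ln(0.49677) = 137.58 min.

138 min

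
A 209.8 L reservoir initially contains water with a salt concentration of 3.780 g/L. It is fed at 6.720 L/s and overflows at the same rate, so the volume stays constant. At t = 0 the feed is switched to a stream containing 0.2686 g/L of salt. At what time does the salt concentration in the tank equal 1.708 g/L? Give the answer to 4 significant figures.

27.84 s

Transient balance on the dissolved component: V dC/dt = Q(C_in − C), so τ = V/Q = 31.2202 s.
C(t) = C_in + (C₀ − C_in) e^(−t/τ). Set C = 1.708 and solve for t:
e^(−t/τ) = (C − C_in)/(C₀ − C_in) = (1.708 − 0.2686)/(3.780 − 0.2686) = 0.409922
t = −τ ln(…) = 31.2202 × 0.891788 = 27.8418 s.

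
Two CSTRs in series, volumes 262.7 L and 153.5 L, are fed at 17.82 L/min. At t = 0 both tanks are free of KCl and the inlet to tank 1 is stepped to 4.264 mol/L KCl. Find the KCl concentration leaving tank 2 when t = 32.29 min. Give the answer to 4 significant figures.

Each tank obeys Vᵢ dCᵢ/dt = Q(Cᵢ₋₁ − Cᵢ), so τᵢ = Vᵢ/Q.
τ₁ = 262.7/17.82 = 14.7419 min; τ₂ = 153.5/17.82 = 8.61392 min.
Tank 1: C₁ = C_in(1 − e^(−t/τ₁)). Tank 2 (τ₁ ≠ τ₂): C₂ = C_in[1 − (τ₁ e^(−t/τ₁) − τ₂ e^(−t/τ₂))/(τ₁ − τ₂)].
At t = 32.29: e^(−t/τ₁) = 0.111876, e^(−t/τ₂) = 0.0235510.
C₂ = 4.264·[1 − (14.7419·0.111876 − 8.61392·0.0235510)/(6.12795)] = 4.264·0.763967 = 3.25755 mol/L.

3.258 mol/L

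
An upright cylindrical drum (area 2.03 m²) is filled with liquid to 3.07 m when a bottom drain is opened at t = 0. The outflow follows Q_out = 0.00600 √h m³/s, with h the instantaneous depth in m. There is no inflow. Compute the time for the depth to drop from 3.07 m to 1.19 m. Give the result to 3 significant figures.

With no inflow, A dh/dt = −0.00600 √h.
∫ h^(−1/2) dh = −(0.00600/A) ∫ dt, giving 2√h = 2√h₀ − (0.00600/A) t.
t = 2A(√h₀ − √h)/0.00600 = 2·2.03·(√3.07 − √1.19)/0.00600
  = 4.0600 × (1.7521 − 1.0909) / 0.00600 = 447.46 s.

447 s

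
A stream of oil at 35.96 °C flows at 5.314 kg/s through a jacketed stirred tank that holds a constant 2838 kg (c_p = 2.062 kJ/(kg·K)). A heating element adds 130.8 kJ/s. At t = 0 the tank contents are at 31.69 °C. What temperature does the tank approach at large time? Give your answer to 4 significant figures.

47.90 °C

Unsteady energy balance on the tank contents: M c_p dT/dt = ṁ c_p (T_in − T) + 130.8.
At steady state dT/dt = 0 ⇒ T_ss = T_in + Q̇/(ṁ c_p) = 35.96 + 130.8/(5.314·2.062) = 47.8971 °C.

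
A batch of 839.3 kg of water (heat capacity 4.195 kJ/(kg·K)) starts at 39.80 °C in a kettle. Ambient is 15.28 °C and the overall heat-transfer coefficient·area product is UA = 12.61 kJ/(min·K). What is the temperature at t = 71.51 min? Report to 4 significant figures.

34.26 °C

Lumped-capacitance energy balance: M c_p dT/dt = UA(T_amb − T).
dT/dt = (T_ss − T)/τ with T_ss = T_amb = 15.2800 °C, τ = M c_p/UA = 839.3·4.195/12.61 = 279.212 min.
Solution: T(t) = T_ss + (T₀ − T_ss) e^(−t/τ).
T(71.51) = 15.2800 + (24.5200)·0.774054 = 34.2598 °C.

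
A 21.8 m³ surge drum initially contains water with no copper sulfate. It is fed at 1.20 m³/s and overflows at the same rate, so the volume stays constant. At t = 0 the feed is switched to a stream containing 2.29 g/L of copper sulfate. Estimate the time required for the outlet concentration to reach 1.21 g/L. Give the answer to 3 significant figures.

13.7 s

Species balance on the tank: V dC/dt = Q(C_in − C), so τ = V/Q = 18.167 s.
C(t) = C_in + (C₀ − C_in) e^(−t/τ). Set C = 1.21 and solve for t:
e^(−t/τ) = (C − C_in)/(C₀ − C_in) = (1.21 − 2.29)/(0 − 2.29) = 0.47162
t = −τ ln(…) = 18.167 × 0.75159 = 13.654 s.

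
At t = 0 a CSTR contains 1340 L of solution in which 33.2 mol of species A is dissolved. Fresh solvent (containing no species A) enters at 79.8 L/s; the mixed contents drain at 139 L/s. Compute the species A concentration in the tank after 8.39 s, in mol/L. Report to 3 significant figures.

Total volume: dV/dt = Q_in − Q_out = -59.200 L/s, so V(t) = 1340 − 59.200 t and V(8.39) = 843.31 L.
Species balance (pure solvent in): dm/dt = −Q_out · m/V(t).
Separate: dm/m = −Q_out dt/V(t) ⇒ ln(m/m₀) = −(Q_out/(Q_in−Q_out)) ln(V/V₀).
m = m₀ (V₀/V)^(Q_out/(Q_in−Q_out)) = 33.2 × (1340/843.31)^(-2.3480) = 11.192 mol.
C = m/V = 11.192/843.31 = 0.013272 mol/L.

0.0133 mol/L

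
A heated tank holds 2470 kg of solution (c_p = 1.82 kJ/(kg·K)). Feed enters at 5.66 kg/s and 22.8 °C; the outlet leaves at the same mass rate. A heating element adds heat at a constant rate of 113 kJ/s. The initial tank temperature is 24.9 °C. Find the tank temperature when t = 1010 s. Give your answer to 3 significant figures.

M c_p dT/dt = ṁ c_p (T_in − T) + Q̇.
τ = M/ṁ = 436.40 s; T_ss = T_in + Q̇/(ṁ c_p) = 22.8 + 113/(5.66·1.82) = 33.770 °C.
Integrating: T(t) = T_ss + (T₀ − T_ss) e^(−t/τ).
T(1010) = 33.770 + (-8.8696)·e^(−1010/436.40) = 33.770 + (-8.8696)·0.098824 = 32.893 °C.

32.9 °C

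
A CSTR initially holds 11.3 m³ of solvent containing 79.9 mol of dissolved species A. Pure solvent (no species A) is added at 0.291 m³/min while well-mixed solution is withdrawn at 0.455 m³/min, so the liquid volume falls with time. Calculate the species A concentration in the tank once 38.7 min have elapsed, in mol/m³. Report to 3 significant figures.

Total volume: dV/dt = Q_in − Q_out = -0.16400 m³/min, so V(t) = 11.3 − 0.16400 t and V(38.7) = 4.9532 m³.
Species balance (pure solvent in): dm/dt = −Q_out · m/V(t).
Separate: dm/m = −Q_out dt/V(t) ⇒ ln(m/m₀) = −(Q_out/(Q_in−Q_out)) ln(V/V₀).
m = m₀ (V₀/V)^(Q_out/(Q_in−Q_out)) = 79.9 × (11.3/4.9532)^(-2.7744) = 8.1055 mol.
C = m/V = 8.1055/4.9532 = 1.6364 mol/m³.

1.64 mol/m³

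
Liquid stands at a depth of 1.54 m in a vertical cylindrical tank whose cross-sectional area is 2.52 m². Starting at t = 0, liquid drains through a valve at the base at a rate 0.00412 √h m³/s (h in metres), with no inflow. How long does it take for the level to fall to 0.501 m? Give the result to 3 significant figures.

652 s

With no inflow, A dh/dt = −0.00412 √h.
∫ h^(−1/2) dh = −(0.00412/A) ∫ dt, giving 2√h = 2√h₀ − (0.00412/A) t.
t = 2A(√h₀ − √h)/0.00412 = 2·2.52·(√1.54 − √0.501)/0.00412
  = 5.0400 × (1.2410 − 0.70781) / 0.00412 = 652.21 s.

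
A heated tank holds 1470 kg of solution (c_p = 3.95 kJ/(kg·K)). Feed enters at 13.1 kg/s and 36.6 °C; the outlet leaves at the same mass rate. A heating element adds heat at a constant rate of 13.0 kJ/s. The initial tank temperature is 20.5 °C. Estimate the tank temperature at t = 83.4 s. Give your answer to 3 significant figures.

29.1 °C

M c_p dT/dt = ṁ c_p (T_in − T) + Q̇.
Rearrange: dT/dt = (T_ss − T)/τ with τ = M/ṁ = 112.21 s and T_ss = T_in + Q̇/(ṁ c_p) = 36.851 °C.
Integrating: T(t) = T_ss + (T₀ − T_ss) e^(−t/τ).
T(83.4) = 36.851 + (-16.351)·e^(−83.4/112.21) = 36.851 + (-16.351)·0.47558 = 29.075 °C.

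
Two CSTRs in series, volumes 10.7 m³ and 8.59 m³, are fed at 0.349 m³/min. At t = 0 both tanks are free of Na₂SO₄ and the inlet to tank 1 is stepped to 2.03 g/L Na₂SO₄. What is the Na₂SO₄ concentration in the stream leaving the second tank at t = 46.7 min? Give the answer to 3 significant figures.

1.03 g/L

Time constants: τᵢ = Vᵢ/Q for each well-mixed tank.
τ₁ = 10.7/0.349 = 30.659 min; τ₂ = 8.59/0.349 = 24.613 min.
Tank 1: C₁ = C_in(1 − e^(−t/τ₁)). Tank 2 (τ₁ ≠ τ₂): C₂ = C_in[1 − (τ₁ e^(−t/τ₁) − τ₂ e^(−t/τ₂))/(τ₁ − τ₂)].
At t = 46.7: e^(−t/τ₁) = 0.21801, e^(−t/τ₂) = 0.14996.
C₂ = 2.03·[1 − (30.659·0.21801 − 24.613·0.14996)/(6.0458)] = 2.03·0.50496 = 1.0251 g/L.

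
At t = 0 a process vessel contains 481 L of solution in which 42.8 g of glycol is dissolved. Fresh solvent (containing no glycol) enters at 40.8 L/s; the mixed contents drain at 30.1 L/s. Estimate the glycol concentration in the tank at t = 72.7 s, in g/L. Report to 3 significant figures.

Total volume: dV/dt = Q_in − Q_out = 10.700 L/s, so V(t) = 481 + 10.700 t and V(72.7) = 1258.9 L.
No glycol enters, so dm/dt = −Q_out · (m/V).
Separate: dm/m = −Q_out dt/V(t) ⇒ ln(m/m₀) = −(Q_out/(Q_in−Q_out)) ln(V/V₀).
m = m₀ (V₀/V)^(Q_out/(Q_in−Q_out)) = 42.8 × (481/1258.9)^(2.8131) = 2.8577 g.
C = m/V = 2.8577/1258.9 = 0.0022700 g/L.

0.00227 g/L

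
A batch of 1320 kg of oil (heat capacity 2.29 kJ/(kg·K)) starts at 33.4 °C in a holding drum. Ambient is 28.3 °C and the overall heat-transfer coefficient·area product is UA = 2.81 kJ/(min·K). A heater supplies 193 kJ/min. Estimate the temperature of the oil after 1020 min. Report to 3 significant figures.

72.3 °C

M c_p dT/dt = −UA(T − T_amb) + Q̇.
dT/dt = (T_ss − T)/τ with T_ss = T_amb + Q̇/UA = 28.3 + 193/2.81 = 96.983 °C, τ = M c_p/UA = 1320·2.29/2.81 = 1075.7 min.
This is linear first-order; T(t) = T_ss + (T₀ − T_ss) e^(−t/τ).
T(1020) = 96.983 + (-63.583)·0.38744 = 72.349 °C.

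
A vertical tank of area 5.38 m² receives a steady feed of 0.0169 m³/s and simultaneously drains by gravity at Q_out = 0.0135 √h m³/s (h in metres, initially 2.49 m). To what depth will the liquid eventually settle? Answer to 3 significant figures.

1.57 m

A dh/dt = Q_in − 0.0135 √h. Steady state requires inflow = outflow:
Q_in = 0.0135 √h_ss ⇒ √h_ss = 0.0169/0.0135 = 1.2519.
h_ss = 1.2519² = 1.5671 m. (Since h₀ = 2.49 m > h_ss, the level will fall toward this value.)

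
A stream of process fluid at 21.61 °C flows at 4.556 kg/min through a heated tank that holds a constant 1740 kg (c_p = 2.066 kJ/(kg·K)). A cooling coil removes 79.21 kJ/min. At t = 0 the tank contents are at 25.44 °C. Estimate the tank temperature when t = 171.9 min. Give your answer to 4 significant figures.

Energy balance: M c_p dT/dt = ṁ c_p (T_in − T) − 79.21.
Rearrange: dT/dt = (T_ss − T)/τ with τ = M/ṁ = 381.914 min and T_ss = T_in − Q̇/(ṁ c_p) = 13.1948 °C.
T approaches T_ss exponentially: T(t) = T_ss + (T₀ − T_ss) e^(−t/τ).
T(171.9) = 13.1948 + (12.2452)·e^(−171.9/381.914) = 13.1948 + (12.2452)·0.637564 = 21.0019 °C.

21.00 °C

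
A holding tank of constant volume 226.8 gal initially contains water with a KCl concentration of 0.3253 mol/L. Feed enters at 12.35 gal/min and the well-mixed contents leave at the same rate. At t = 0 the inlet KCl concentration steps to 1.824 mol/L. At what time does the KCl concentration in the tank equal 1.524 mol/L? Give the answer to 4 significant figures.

29.54 min

Transient balance on the dissolved component: V dC/dt = Q(C_in − C), so τ = V/Q = 18.3644 min.
C(t) = C_in + (C₀ − C_in) e^(−t/τ). Set C = 1.524 and solve for t:
e^(−t/τ) = (C − C_in)/(C₀ − C_in) = (1.524 − 1.824)/(0.3253 − 1.824) = 0.200173
t = −τ ln(…) = 18.3644 × 1.60857 = 29.5404 min.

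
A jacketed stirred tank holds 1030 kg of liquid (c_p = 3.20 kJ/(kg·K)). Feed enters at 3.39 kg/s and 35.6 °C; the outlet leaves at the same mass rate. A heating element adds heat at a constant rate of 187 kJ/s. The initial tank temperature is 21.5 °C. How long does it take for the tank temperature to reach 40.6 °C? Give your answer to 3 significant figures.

Energy balance: M c_p dT/dt = ṁ c_p (T_in − T) + 187.
τ = M/ṁ = 303.83 s; T_ss = T_in + Q̇/(ṁ c_p) = 52.838 °C.
T(t) = T_ss + (T₀ − T_ss) e^(−t/τ). Set T = 40.6:
e^(−t/τ) = (40.6 − 52.838)/(21.5 − 52.838) = 0.39052
t = −303.83 · ln(0.39052) = 285.69 s.

286 s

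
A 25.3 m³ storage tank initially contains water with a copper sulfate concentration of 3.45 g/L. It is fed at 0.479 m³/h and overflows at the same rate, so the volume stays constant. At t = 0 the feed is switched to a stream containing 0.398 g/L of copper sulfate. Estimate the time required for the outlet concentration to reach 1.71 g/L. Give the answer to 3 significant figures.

Species balance on the tank: V dC/dt = Q(C_in − C), so τ = V/Q = 52.818 h.
C(t) = C_in + (C₀ − C_in) e^(−t/τ). Set C = 1.71 and solve for t:
e^(−t/τ) = (C − C_in)/(C₀ − C_in) = (1.71 − 0.398)/(3.45 − 0.398) = 0.42988
t = −τ ln(…) = 52.818 × 0.84424 = 44.592 h.

44.6 h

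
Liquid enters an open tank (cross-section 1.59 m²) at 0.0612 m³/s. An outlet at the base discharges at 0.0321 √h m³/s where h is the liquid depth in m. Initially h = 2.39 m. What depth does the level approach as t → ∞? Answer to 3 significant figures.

3.63 m

A dh/dt = Q_in − 0.0321 √h. Steady state requires inflow = outflow:
Q_in = 0.0321 √h_ss ⇒ √h_ss = 0.0612/0.0321 = 1.9065.
h_ss = 1.9065² = 3.6349 m. (Since h₀ = 2.39 m < h_ss, the level will rise toward this value.)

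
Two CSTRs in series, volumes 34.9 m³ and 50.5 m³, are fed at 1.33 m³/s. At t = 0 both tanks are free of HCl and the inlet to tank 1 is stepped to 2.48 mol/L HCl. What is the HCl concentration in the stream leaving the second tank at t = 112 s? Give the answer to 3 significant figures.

Species balance on tank i: dCᵢ/dt = (Cᵢ₋₁ − Cᵢ)/τᵢ with τᵢ = Vᵢ/Q.
τ₁ = 34.9/1.33 = 26.241 s; τ₂ = 50.5/1.33 = 37.970 s.
Tank 1: C₁ = C_in(1 − e^(−t/τ₁)). Tank 2 (τ₁ ≠ τ₂): C₂ = C_in[1 − (τ₁ e^(−t/τ₁) − τ₂ e^(−t/τ₂))/(τ₁ − τ₂)].
At t = 112: e^(−t/τ₁) = 0.014007, e^(−t/τ₂) = 0.052355.
C₂ = 2.48·[1 − (26.241·0.014007 − 37.970·0.052355)/(-11.729)] = 2.48·0.86185 = 2.1374 mol/L.

2.14 mol/L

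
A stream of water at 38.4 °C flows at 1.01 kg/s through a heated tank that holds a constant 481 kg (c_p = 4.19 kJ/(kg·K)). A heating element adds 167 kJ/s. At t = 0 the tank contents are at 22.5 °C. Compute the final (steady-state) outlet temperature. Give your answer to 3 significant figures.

77.9 °C

Unsteady energy balance on the tank contents: M c_p dT/dt = ṁ c_p (T_in − T) + 167.
At steady state dT/dt = 0 ⇒ T_ss = T_in + Q̇/(ṁ c_p) = 38.4 + 167/(1.01·4.19) = 77.862 °C.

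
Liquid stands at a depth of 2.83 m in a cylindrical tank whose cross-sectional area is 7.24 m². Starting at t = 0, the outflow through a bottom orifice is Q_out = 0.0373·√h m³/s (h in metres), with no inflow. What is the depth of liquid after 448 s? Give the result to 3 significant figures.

0.279 m

Mass balance (ρ constant): A dh/dt = −0.0373 √h.
∫ h^(−1/2) dh = −(0.0373/A) ∫ dt, giving 2√h = 2√h₀ − (0.0373/A) t.
√h = √2.83 − 0.0373·448/(2·7.24) = 1.6823 − 1.1540 = 0.52823.
h = 0.52823² = 0.27902 m.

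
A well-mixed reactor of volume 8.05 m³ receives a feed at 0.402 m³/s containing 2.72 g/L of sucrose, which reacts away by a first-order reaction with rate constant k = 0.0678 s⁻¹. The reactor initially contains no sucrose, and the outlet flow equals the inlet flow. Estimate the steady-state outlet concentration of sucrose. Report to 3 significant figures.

Species balance: V dC/dt = Q C_in − Q C − k V C.
At steady state: 0 = Q C_in − (Q + kV) C_ss, so C_ss = Q C_in/(Q + kV).
C_ss = 0.402·2.72/(0.402 + 0.0678·8.05) = 1.0934/0.94779 = 1.1537 g/L.

1.15 g/L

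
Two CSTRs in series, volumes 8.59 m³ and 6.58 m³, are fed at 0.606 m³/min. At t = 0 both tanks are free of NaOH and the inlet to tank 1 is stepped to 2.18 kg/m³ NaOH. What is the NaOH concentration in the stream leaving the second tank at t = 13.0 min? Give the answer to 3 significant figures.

0.612 kg/m³

Each tank obeys Vᵢ dCᵢ/dt = Q(Cᵢ₋₁ − Cᵢ), so τᵢ = Vᵢ/Q.
τ₁ = 8.59/0.606 = 14.175 min; τ₂ = 6.58/0.606 = 10.858 min.
Solving the cascade with C₁(0)=C₂(0)=0 gives C₂(t) = C_in[1 − (τ₁ e^(−t/τ₁) − τ₂ e^(−t/τ₂))/(τ₁ − τ₂)].
At t = 13.0: e^(−t/τ₁) = 0.39967, e^(−t/τ₂) = 0.30202.
C₂ = 2.18·[1 − (14.175·0.39967 − 10.858·0.30202)/(3.3168)] = 2.18·0.28065 = 0.61182 kg/m³.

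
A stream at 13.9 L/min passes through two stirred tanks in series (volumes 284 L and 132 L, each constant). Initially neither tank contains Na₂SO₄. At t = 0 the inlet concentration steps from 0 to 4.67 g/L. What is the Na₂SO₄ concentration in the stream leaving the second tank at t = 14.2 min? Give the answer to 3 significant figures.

1.22 g/L

Species balance on tank i: dCᵢ/dt = (Cᵢ₋₁ − Cᵢ)/τᵢ with τᵢ = Vᵢ/Q.
τ₁ = 284/13.9 = 20.432 min; τ₂ = 132/13.9 = 9.4964 min.
Tank 1: C₁ = C_in(1 − e^(−t/τ₁)). Tank 2 (τ₁ ≠ τ₂): C₂ = C_in[1 − (τ₁ e^(−t/τ₁) − τ₂ e^(−t/τ₂))/(τ₁ − τ₂)].
At t = 14.2: e^(−t/τ₁) = 0.49907, e^(−t/τ₂) = 0.22418.
C₂ = 4.67·[1 − (20.432·0.49907 − 9.4964·0.22418)/(10.935)] = 4.67·0.26220 = 1.2245 g/L.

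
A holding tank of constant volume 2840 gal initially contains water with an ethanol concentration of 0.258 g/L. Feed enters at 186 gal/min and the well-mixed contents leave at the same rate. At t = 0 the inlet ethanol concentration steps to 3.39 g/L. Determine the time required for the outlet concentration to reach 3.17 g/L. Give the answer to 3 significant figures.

Species balance: V dC/dt = Q(C_in − C) ⇒ τ = V/Q = 15.269 min.
C(t) = C_in + (C₀ − C_in) e^(−t/τ). Set C = 3.17 and solve for t:
e^(−t/τ) = (C − C_in)/(C₀ − C_in) = (3.17 − 3.39)/(0.258 − 3.39) = 0.070243
t = −τ ln(…) = 15.269 × 2.6558 = 40.551 min.

40.6 min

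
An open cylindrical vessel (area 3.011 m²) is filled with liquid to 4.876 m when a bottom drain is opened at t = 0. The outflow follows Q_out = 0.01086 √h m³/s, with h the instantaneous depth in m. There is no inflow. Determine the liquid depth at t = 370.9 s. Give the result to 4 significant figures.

With no inflow, A dh/dt = −0.01086 √h.
This is separable: 2 d(√h)/dt = −0.01086/A, so √h = √h₀ − (0.01086/(2A)) t.
√h = √4.876 − 0.01086·370.9/(2·3.011) = 2.20817 − 0.668876 = 1.53929.
h = 1.53929² = 2.36941 m.

2.369 m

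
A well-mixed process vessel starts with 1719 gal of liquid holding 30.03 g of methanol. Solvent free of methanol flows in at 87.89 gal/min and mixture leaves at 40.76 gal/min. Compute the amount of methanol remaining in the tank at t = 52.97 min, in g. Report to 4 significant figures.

13.82 g

Total volume: dV/dt = Q_in − Q_out = 47.1300 gal/min, so V(t) = 1719 + 47.1300 t and V(52.97) = 4215.48 gal.
Species balance (pure solvent in): dm/dt = −Q_out · m/V(t).
dm/m = −Q_out dt/(V₀ + 47.1300 t); integrating gives ln(m/m₀) = −(Q_out/(Q_in−Q_out)) ln(V/V₀).
m = m₀ (V₀/V)^(Q_out/(Q_in−Q_out)) = 30.03 × (1719/4215.48)^(0.864842) = 13.8241 g.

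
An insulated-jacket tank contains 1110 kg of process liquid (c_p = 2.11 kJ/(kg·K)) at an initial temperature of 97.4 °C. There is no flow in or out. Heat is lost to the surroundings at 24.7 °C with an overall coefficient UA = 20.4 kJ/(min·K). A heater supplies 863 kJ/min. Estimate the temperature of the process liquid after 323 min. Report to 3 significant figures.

68.8 °C

Heat balance on the well-mixed liquid: M c_p dT/dt = −UA(T − T_amb) + Q̇.
dT/dt = (T_ss − T)/τ with T_ss = T_amb + Q̇/UA = 24.7 + 863/20.4 = 67.004 °C, τ = M c_p/UA = 1110·2.11/20.4 = 114.81 min.
Solution: T(t) = T_ss + (T₀ − T_ss) e^(−t/τ).
T(323) = 67.004 + (30.396)·0.060002 = 68.828 °C.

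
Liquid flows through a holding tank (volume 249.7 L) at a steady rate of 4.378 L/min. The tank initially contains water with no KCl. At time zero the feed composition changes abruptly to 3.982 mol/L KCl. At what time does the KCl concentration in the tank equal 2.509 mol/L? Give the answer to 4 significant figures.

Species balance on the tank: V dC/dt = Q(C_in − C), so τ = V/Q = 57.0352 min.
C(t) = C_in + (C₀ − C_in) e^(−t/τ). Set C = 2.509 and solve for t:
e^(−t/τ) = (C − C_in)/(C₀ − C_in) = (2.509 − 3.982)/(0 − 3.982) = 0.369915
t = −τ ln(…) = 57.0352 × 0.994483 = 56.7205 min.

56.72 min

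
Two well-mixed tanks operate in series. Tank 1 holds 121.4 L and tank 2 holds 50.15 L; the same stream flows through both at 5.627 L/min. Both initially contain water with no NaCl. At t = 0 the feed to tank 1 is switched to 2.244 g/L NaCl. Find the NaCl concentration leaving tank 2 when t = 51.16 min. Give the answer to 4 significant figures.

Species balance on tank i: dCᵢ/dt = (Cᵢ₋₁ − Cᵢ)/τᵢ with τᵢ = Vᵢ/Q.
τ₁ = 121.4/5.627 = 21.5746 min; τ₂ = 50.15/5.627 = 8.91239 min.
Tank 1: C₁ = C_in(1 − e^(−t/τ₁)). Tank 2 (τ₁ ≠ τ₂): C₂ = C_in[1 − (τ₁ e^(−t/τ₁) − τ₂ e^(−t/τ₂))/(τ₁ − τ₂)].
At t = 51.16: e^(−t/τ₁) = 0.0933581, e^(−t/τ₂) = 0.00321372.
C₂ = 2.244·[1 − (21.5746·0.0933581 − 8.91239·0.00321372)/(12.6622)] = 2.244·0.843193 = 1.89212 g/L.

1.892 g/L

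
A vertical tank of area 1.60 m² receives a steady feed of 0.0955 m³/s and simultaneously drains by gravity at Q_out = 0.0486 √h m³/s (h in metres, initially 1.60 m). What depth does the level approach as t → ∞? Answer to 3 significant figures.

3.86 m

A dh/dt = Q_in − 0.0486 √h. Steady state requires inflow = outflow:
Q_in = 0.0486 √h_ss ⇒ √h_ss = 0.0955/0.0486 = 1.9650.
h_ss = 1.9650² = 3.8613 m. (Since h₀ = 1.60 m < h_ss, the level will rise toward this value.)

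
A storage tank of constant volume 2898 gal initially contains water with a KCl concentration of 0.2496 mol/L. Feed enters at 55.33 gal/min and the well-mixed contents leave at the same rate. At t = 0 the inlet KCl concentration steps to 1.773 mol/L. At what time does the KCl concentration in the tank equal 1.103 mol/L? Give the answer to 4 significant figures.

43.02 min

Mass balance on the solute (V constant): V dC/dt = Q(C_in − C), so τ = V/Q = 52.3766 min.
C(t) = C_in + (C₀ − C_in) e^(−t/τ). Set C = 1.103 and solve for t:
e^(−t/τ) = (C − C_in)/(C₀ − C_in) = (1.103 − 1.773)/(0.2496 − 1.773) = 0.439806
t = −τ ln(…) = 52.3766 × 0.821422 = 43.0233 min.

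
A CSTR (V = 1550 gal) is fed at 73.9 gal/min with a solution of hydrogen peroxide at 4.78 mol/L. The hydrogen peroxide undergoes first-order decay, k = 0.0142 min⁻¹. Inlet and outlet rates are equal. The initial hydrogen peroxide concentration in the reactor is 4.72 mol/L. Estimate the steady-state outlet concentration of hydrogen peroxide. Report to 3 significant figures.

3.68 mol/L

Species balance: V dC/dt = Q C_in − Q C − k V C.
Steady state (dC/dt = 0): C_ss = Q C_in/(Q + kV) = C_in/(1 + kV/Q).
C_ss = 73.9·4.78/(73.9 + 0.0142·1550) = 353.24/95.910 = 3.6831 mol/L.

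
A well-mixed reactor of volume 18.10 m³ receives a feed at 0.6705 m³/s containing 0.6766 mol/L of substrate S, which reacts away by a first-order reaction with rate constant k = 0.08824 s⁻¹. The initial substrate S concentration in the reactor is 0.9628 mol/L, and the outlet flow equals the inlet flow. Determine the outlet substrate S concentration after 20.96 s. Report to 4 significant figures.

0.2553 mol/L

V dC/dt = Q(C_in − C) − k V C.
This is linear with rate a = Q/V + k = 0.125284 s⁻¹.
C_ss = Q C_in/(Q + kV) = 0.200058 mol/L; C(t) = C_ss + (C₀ − C_ss) e^(−a t).
C(20.96) = 0.200058 + (0.762742)·e^(−0.125284·20.96) = 0.200058 + (0.762742)·0.0723705 = 0.255258 mol/L.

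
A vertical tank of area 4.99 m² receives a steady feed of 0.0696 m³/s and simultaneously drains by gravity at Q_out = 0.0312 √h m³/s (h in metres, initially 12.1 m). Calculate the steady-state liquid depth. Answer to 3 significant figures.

Accumulation of liquid (constant cross-section A): A dh/dt = Q_in − 0.0312 √h. At steady state dh/dt = 0:
Q_in = 0.0312 √h_ss ⇒ √h_ss = 0.0696/0.0312 = 2.2308.
h_ss = 2.2308² = 4.9763 m. (Since h₀ = 12.1 m > h_ss, the level will fall toward this value.)

4.98 m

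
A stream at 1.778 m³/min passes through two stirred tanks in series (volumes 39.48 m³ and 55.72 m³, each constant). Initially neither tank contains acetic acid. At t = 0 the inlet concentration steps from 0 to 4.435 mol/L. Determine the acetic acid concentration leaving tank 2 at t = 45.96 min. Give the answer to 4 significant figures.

2.285 mol/L

Time constants: τᵢ = Vᵢ/Q for each well-mixed tank.
τ₁ = 39.48/1.778 = 22.2047 min; τ₂ = 55.72/1.778 = 31.3386 min.
Solving the cascade with C₁(0)=C₂(0)=0 gives C₂(t) = C_in[1 − (τ₁ e^(−t/τ₁) − τ₂ e^(−t/τ₂))/(τ₁ − τ₂)].
At t = 45.96: e^(−t/τ₁) = 0.126207, e^(−t/τ₂) = 0.230717.
C₂ = 4.435·[1 − (22.2047·0.126207 − 31.3386·0.230717)/(-9.13386)] = 4.435·0.515216 = 2.28498 mol/L.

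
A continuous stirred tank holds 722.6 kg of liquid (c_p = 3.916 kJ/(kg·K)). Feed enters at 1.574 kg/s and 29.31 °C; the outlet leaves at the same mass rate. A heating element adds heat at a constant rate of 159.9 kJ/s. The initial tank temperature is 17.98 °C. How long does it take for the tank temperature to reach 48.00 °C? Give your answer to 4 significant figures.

751.5 s

First-law balance (no shaft work): M c_p dT/dt = ṁ c_p (T_in − T) + 159.9.
τ = M/ṁ = 459.085 s; T_ss = T_in + Q̇/(ṁ c_p) = 55.2519 °C.
T(t) = T_ss + (T₀ − T_ss) e^(−t/τ). Set T = 48.00:
e^(−t/τ) = (48.00 − 55.2519)/(17.98 − 55.2519) = 0.194567
t = −459.085 · ln(0.194567) = 751.514 s.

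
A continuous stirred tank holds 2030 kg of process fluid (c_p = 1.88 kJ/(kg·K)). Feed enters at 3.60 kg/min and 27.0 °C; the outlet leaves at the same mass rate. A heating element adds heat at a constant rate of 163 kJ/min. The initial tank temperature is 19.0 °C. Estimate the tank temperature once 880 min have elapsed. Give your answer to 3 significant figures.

M c_p dT/dt = ṁ c_p (T_in − T) + Q̇.
τ = M/ṁ = 563.89 min; T_ss = T_in + Q̇/(ṁ c_p) = 27.0 + 163/(3.60·1.88) = 51.084 °C.
Integrating: T(t) = T_ss + (T₀ − T_ss) e^(−t/τ).
T(880) = 51.084 + (-32.084)·e^(−880/563.89) = 51.084 + (-32.084)·0.21001 = 44.346 °C.

44.3 °C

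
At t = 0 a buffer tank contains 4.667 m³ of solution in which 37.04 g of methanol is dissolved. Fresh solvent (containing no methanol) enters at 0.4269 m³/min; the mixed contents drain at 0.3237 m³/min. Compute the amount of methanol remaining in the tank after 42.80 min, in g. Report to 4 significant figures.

Let m(t) be the amount of methanol. Volume: V(t) = V₀ + (Q_in − Q_out) t = 4.667 + 0.103200 t; V(42.80) = 9.08396 m³.
Solute balance: dm/dt = 0 − Q_out C = −Q_out m/V(t).
Separate: dm/m = −Q_out dt/V(t) ⇒ ln(m/m₀) = −(Q_out/(Q_in−Q_out)) ln(V/V₀).
m = m₀ (V₀/V)^(Q_out/(Q_in−Q_out)) = 37.04 × (4.667/9.08396)^(3.13663) = 4.58607 g.

4.586 g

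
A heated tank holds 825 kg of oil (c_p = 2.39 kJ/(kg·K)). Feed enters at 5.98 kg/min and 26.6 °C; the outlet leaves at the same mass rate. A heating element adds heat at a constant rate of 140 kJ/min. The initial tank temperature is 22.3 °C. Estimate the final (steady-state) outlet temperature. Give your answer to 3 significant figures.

36.4 °C

M c_p dT/dt = ṁ c_p (T_in − T) + Q̇.
At steady state dT/dt = 0 ⇒ T_ss = T_in + Q̇/(ṁ c_p) = 26.6 + 140/(5.98·2.39) = 36.396 °C.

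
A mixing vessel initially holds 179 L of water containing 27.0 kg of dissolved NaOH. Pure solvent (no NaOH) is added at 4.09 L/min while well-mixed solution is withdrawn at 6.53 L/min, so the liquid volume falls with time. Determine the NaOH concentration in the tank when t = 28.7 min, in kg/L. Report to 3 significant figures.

0.0656 kg/L

Let m(t) be the amount of NaOH. Volume: V(t) = V₀ + (Q_in − Q_out) t = 179 − 2.4400 t; V(28.7) = 108.97 L.
Species balance (pure solvent in): dm/dt = −Q_out · m/V(t).
dm/m = −Q_out dt/(V₀ − 2.4400 t); integrating gives ln(m/m₀) = −(Q_out/(Q_in−Q_out)) ln(V/V₀).
m = m₀ (V₀/V)^(Q_out/(Q_in−Q_out)) = 27.0 × (179/108.97)^(-2.6762) = 7.1538 kg.
C = m/V = 7.1538/108.97 = 0.065648 kg/L.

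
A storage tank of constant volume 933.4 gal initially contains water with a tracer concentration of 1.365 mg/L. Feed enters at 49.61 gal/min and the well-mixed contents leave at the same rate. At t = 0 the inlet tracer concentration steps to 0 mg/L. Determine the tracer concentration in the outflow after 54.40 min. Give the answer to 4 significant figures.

Accumulation = in − out for the solute gives V dC/dt = Q(C_in − C).
Rewrite as dC/dt + C/τ = C_in/τ, τ = V/Q = 18.8148 min.
C approaches C_in exponentially: C(t) = C_in + (C₀ − C_in) e^(−t/τ).
C(54.40) = 0 + (1.365 − 0)·e^(−54.40/18.8148) = 0 + (1.36500)·0.0555014 = 0.0757594 mg/L.

0.07576 mg/L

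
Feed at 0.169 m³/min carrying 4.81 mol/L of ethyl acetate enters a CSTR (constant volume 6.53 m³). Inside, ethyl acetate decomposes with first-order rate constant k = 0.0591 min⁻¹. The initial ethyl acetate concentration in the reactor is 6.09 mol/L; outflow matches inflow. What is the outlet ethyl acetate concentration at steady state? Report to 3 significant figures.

1.46 mol/L

Species balance: V dC/dt = Q C_in − Q C − k V C.
At steady state: 0 = Q C_in − (Q + kV) C_ss, so C_ss = Q C_in/(Q + kV).
C_ss = 0.169·4.81/(0.169 + 0.0591·6.53) = 0.81289/0.55492 = 1.4649 mol/L.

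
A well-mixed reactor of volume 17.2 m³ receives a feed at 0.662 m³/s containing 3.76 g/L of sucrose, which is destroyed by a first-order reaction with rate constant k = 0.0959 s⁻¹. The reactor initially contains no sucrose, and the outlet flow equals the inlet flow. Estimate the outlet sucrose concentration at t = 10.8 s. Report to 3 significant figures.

0.825 g/L

Species balance: V dC/dt = Q C_in − Q C − k V C.
dC/dt = (Q/V) C_in − (Q/V + k) C; effective rate a = Q/V + k = 0.038488 + 0.0959 = 0.13439 s⁻¹.
C_ss = Q C_in/(Q + kV) = 1.0769 g/L; C(t) = C_ss + (C₀ − C_ss) e^(−a t).
C(10.8) = 1.0769 + (-1.0769)·e^(−0.13439·10.8) = 1.0769 + (-1.0769)·0.23424 = 0.82461 g/L.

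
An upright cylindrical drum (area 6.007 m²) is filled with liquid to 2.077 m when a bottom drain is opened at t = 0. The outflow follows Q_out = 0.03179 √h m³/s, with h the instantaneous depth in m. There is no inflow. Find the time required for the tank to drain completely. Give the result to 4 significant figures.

544.6 s

Accumulation of liquid (constant cross-section A): A dh/dt = −0.03179 √h.
This is separable: 2 d(√h)/dt = −0.03179/A, so √h = √h₀ − (0.03179/(2A)) t.
Set h = 0: 2√h₀ = (0.03179/A) t_empty ⇒ t_empty = 2A√h₀/0.03179.
t_empty = 2·6.007·√2.077/0.03179 = 12.0140·1.44118/0.03179 = 544.647 s.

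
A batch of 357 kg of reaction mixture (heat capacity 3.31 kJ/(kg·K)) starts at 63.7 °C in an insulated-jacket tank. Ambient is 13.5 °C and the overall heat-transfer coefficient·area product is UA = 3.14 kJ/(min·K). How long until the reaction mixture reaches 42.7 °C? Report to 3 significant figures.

204 min

Lumped-capacitance energy balance: M c_p dT/dt = UA(T_amb − T).
τ = M c_p/UA = 376.33 min; T_ss = T_amb = 13.500 °C.
T(t) = T_ss + (T₀ − T_ss)e^(−t/τ); set T = 42.7:
t = −τ ln[(T − T_ss)/(T₀ − T_ss)] = −376.33 · ln(0.58167) = 203.91 min.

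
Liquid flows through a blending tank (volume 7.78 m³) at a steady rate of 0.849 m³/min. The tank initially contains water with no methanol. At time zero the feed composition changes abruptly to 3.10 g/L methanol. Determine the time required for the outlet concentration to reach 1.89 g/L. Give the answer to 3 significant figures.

Species balance: V dC/dt = Q(C_in − C) ⇒ τ = V/Q = 9.1637 min.
C(t) = C_in + (C₀ − C_in) e^(−t/τ). Set C = 1.89 and solve for t:
e^(−t/τ) = (C − C_in)/(C₀ − C_in) = (1.89 − 3.10)/(0 − 3.10) = 0.39032
t = −τ ln(…) = 9.1637 × 0.94078 = 8.6211 min.

8.62 min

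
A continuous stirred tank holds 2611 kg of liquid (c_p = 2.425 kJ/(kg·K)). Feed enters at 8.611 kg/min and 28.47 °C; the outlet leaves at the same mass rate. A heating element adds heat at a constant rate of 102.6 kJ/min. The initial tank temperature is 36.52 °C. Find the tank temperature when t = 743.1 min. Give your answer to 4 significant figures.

M c_p dT/dt = ṁ c_p (T_in − T) + Q̇.
τ = M/ṁ = 303.217 min; T_ss = T_in + Q̇/(ṁ c_p) = 28.47 + 102.6/(8.611·2.425) = 33.3834 °C.
Solution: T(t) = T_ss + (T₀ − T_ss) e^(−t/τ).
T(743.1) = 33.3834 + (3.13660)·e^(−743.1/303.217) = 33.3834 + (3.13660)·0.0862313 = 33.6539 °C.

33.65 °C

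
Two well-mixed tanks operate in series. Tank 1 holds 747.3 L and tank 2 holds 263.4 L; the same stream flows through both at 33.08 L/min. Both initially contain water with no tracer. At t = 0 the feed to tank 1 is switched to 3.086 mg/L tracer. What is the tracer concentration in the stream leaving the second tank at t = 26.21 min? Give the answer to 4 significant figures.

Species balance on tank i: dCᵢ/dt = (Cᵢ₋₁ − Cᵢ)/τᵢ with τᵢ = Vᵢ/Q.
τ₁ = 747.3/33.08 = 22.5907 min; τ₂ = 263.4/33.08 = 7.96252 min.
Tank 1: C₁ = C_in(1 − e^(−t/τ₁)). Tank 2 (τ₁ ≠ τ₂): C₂ = C_in[1 − (τ₁ e^(−t/τ₁) − τ₂ e^(−t/τ₂))/(τ₁ − τ₂)].
At t = 26.21: e^(−t/τ₁) = 0.313420, e^(−t/τ₂) = 0.0371916.
C₂ = 3.086·[1 − (22.5907·0.313420 − 7.96252·0.0371916)/(14.6282)] = 3.086·0.536222 = 1.65478 mg/L.

1.655 mg/L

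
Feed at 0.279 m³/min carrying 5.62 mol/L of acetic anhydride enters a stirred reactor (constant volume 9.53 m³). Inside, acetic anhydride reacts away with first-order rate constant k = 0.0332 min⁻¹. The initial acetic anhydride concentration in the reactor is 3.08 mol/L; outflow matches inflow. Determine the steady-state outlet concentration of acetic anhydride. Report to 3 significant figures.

Accumulation = in − out − consumed: V dC/dt = Q C_in − Q C − k V C.
Steady state (dC/dt = 0): C_ss = Q C_in/(Q + kV) = C_in/(1 + kV/Q).
C_ss = 0.279·5.62/(0.279 + 0.0332·9.53) = 1.5680/0.59540 = 2.6335 mol/L.

2.63 mol/L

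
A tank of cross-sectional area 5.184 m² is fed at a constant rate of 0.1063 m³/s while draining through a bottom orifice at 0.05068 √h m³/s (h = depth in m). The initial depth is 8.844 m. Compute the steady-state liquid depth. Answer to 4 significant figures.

Accumulation of liquid (constant cross-section A): A dh/dt = Q_in − 0.05068 √h. At steady state dh/dt = 0:
Q_in = 0.05068 √h_ss ⇒ √h_ss = 0.1063/0.05068 = 2.09747.
h_ss = 2.09747² = 4.39940 m. (Since h₀ = 8.844 m > h_ss, the level will fall toward this value.)

4.399 m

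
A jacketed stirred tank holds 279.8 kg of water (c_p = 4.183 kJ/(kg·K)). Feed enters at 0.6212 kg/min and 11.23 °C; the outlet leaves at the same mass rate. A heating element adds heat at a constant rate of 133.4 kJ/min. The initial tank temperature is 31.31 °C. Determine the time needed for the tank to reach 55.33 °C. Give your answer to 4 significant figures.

658.9 min

Unsteady energy balance on the tank contents: M c_p dT/dt = ṁ c_p (T_in − T) + 133.4.
τ = M/ṁ = 450.419 min; T_ss = T_in + Q̇/(ṁ c_p) = 62.5677 °C.
T(t) = T_ss + (T₀ − T_ss) e^(−t/τ). Set T = 55.33:
e^(−t/τ) = (55.33 − 62.5677)/(31.31 − 62.5677) = 0.231550
t = −450.419 · ln(0.231550) = 658.945 min.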